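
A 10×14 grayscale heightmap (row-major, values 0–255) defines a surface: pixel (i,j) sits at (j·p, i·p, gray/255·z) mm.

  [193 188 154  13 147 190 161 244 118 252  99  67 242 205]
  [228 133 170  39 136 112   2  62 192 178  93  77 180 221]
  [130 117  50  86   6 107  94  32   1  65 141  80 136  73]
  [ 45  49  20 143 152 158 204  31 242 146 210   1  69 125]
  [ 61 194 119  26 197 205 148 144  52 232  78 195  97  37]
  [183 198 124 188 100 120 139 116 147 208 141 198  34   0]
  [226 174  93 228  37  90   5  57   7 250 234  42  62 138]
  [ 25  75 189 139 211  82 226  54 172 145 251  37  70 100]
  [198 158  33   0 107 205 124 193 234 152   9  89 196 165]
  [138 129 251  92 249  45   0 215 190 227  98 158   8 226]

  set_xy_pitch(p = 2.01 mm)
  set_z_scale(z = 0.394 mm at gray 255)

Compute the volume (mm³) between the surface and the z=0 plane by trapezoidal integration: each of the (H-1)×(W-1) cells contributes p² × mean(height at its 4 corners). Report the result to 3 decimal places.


height_mm = gray/255 × 0.394; cell vol = 2.01² × mean(4 corners)
unit = 2.01² × 0.394 / (4×255) = 0.00156059 mm³ per gray-sum
row 0: Σ corner-gray over 13 cells = 7345  → 11.4625
row 1: Σ corner-gray over 13 cells = 5230  → 8.1619
row 2: Σ corner-gray over 13 cells = 5053  → 7.8856
row 3: Σ corner-gray over 13 cells = 6492  → 10.1313
row 4: Σ corner-gray over 13 cells = 7081  → 11.0505
row 5: Σ corner-gray over 13 cells = 6531  → 10.1922
row 6: Σ corner-gray over 13 cells = 6349  → 9.9082
row 7: Σ corner-gray over 13 cells = 6790  → 10.5964
row 8: Σ corner-gray over 13 cells = 7051  → 11.0037
Σ rows: total corner-gray = 57922  → 90.3924 mm³

90.392


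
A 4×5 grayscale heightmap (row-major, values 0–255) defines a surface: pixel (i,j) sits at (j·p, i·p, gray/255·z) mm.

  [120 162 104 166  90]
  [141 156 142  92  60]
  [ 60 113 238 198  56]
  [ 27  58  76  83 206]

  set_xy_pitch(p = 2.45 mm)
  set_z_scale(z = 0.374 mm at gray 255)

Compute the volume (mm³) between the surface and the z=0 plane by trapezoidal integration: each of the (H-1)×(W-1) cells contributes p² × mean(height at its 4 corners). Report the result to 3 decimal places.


height_mm = gray/255 × 0.374; cell vol = 2.45² × mean(4 corners)
unit = 2.45² × 0.374 / (4×255) = 0.00220092 mm³ per gray-sum
row 0: Σ corner-gray over 4 cells = 2055  → 4.5229
row 1: Σ corner-gray over 4 cells = 2195  → 4.8310
row 2: Σ corner-gray over 4 cells = 1881  → 4.1399
Σ rows: total corner-gray = 6131  → 13.4938 mm³

13.494


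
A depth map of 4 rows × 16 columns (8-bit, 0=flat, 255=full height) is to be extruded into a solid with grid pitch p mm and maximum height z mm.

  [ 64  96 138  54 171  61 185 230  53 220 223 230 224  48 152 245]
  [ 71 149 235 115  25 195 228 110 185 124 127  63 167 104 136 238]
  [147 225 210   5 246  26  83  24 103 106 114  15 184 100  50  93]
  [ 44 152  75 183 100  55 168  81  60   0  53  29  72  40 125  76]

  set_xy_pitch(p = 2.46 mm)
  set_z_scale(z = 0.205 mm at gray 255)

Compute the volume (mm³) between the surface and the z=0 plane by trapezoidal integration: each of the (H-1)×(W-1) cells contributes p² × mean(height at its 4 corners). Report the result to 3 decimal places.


height_mm = gray/255 × 0.205; cell vol = 2.46² × mean(4 corners)
unit = 2.46² × 0.205 / (4×255) = 0.00121625 mm³ per gray-sum
row 0: Σ corner-gray over 15 cells = 8714  → 10.5984
row 1: Σ corner-gray over 15 cells = 7457  → 9.0696
row 2: Σ corner-gray over 15 cells = 5728  → 6.9667
Σ rows: total corner-gray = 21899  → 26.6347 mm³

26.635


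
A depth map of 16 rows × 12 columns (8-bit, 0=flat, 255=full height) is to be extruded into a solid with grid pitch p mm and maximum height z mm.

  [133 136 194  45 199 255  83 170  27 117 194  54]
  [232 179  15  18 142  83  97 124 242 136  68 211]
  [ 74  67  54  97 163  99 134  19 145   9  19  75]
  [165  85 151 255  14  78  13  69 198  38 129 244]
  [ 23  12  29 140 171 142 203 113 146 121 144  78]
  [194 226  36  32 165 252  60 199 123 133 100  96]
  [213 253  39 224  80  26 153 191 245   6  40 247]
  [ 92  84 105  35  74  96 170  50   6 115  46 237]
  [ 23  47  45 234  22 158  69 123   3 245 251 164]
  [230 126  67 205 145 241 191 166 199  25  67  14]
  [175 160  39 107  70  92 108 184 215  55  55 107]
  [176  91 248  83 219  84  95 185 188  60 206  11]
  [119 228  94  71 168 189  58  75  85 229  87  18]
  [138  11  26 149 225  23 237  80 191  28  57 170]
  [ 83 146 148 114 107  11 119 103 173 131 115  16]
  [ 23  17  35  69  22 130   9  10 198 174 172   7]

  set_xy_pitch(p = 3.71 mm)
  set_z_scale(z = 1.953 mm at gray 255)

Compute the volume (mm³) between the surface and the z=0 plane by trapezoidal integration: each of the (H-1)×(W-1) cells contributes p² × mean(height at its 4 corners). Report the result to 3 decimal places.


2020.919

height_mm = gray/255 × 1.953; cell vol = 3.71² × mean(4 corners)
unit = 3.71² × 1.953 / (4×255) = 0.0263542 mm³ per gray-sum
row 0: Σ corner-gray over 11 cells = 5678  → 149.6392
row 1: Σ corner-gray over 11 cells = 4412  → 116.2747
row 2: Σ corner-gray over 11 cells = 4230  → 111.4783
row 3: Σ corner-gray over 11 cells = 5012  → 132.0873
row 4: Σ corner-gray over 11 cells = 5485  → 144.5528
row 5: Σ corner-gray over 11 cells = 5916  → 155.9115
row 6: Σ corner-gray over 11 cells = 4865  → 128.2132
row 7: Σ corner-gray over 11 cells = 4472  → 117.8560
row 8: Σ corner-gray over 11 cells = 5689  → 149.9291
row 9: Σ corner-gray over 11 cells = 5560  → 146.5294
row 10: Σ corner-gray over 11 cells = 5557  → 146.4503
row 11: Σ corner-gray over 11 cells = 5810  → 153.1179
row 12: Σ corner-gray over 11 cells = 5067  → 133.5367
row 13: Σ corner-gray over 11 cells = 4795  → 126.3684
row 14: Σ corner-gray over 11 cells = 4135  → 108.9746
Σ rows: total corner-gray = 76683  → 2020.9194 mm³


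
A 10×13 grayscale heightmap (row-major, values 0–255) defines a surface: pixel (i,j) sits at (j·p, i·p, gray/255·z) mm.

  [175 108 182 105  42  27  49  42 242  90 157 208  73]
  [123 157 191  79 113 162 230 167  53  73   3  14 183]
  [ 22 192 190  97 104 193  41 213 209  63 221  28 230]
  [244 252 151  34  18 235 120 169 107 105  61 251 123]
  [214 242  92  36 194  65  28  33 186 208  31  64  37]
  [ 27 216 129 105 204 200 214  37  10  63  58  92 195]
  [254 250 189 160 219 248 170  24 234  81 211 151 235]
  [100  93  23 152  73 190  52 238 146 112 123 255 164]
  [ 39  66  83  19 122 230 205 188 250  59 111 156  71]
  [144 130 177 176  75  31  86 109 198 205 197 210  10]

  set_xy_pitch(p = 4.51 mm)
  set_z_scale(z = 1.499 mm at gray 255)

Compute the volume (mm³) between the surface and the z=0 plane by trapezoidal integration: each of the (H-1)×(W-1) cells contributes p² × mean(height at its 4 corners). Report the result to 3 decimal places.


height_mm = gray/255 × 1.499; cell vol = 4.51² × mean(4 corners)
unit = 4.51² × 1.499 / (4×255) = 0.029892 mm³ per gray-sum
row 0: Σ corner-gray over 12 cells = 5542  → 165.6613
row 1: Σ corner-gray over 12 cells = 6144  → 183.6563
row 2: Σ corner-gray over 12 cells = 6727  → 201.0833
row 3: Σ corner-gray over 12 cells = 5982  → 178.8138
row 4: Σ corner-gray over 12 cells = 5487  → 164.0172
row 5: Σ corner-gray over 12 cells = 7241  → 216.4478
row 6: Σ corner-gray over 12 cells = 7541  → 225.4153
row 7: Σ corner-gray over 12 cells = 6266  → 187.3031
row 8: Σ corner-gray over 12 cells = 6430  → 192.2054
Σ rows: total corner-gray = 57360  → 1714.6034 mm³

1714.603


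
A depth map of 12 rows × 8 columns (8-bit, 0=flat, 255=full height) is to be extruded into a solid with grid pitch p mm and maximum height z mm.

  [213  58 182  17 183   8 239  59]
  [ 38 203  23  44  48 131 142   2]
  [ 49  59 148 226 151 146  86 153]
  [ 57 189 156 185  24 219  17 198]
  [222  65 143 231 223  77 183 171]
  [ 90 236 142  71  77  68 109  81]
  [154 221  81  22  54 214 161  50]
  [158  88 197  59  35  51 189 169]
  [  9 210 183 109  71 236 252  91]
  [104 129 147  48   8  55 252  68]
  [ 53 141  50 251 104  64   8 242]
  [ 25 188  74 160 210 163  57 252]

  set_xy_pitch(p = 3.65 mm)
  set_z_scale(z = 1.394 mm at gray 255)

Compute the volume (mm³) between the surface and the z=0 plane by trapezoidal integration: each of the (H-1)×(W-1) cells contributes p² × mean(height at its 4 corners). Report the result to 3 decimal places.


height_mm = gray/255 × 1.394; cell vol = 3.65² × mean(4 corners)
unit = 3.65² × 1.394 / (4×255) = 0.0182074 mm³ per gray-sum
row 0: Σ corner-gray over 7 cells = 2868  → 52.2189
row 1: Σ corner-gray over 7 cells = 3056  → 55.6419
row 2: Σ corner-gray over 7 cells = 3669  → 66.8030
row 3: Σ corner-gray over 7 cells = 4072  → 74.1406
row 4: Σ corner-gray over 7 cells = 3814  → 69.4431
row 5: Σ corner-gray over 7 cells = 3287  → 59.8478
row 6: Σ corner-gray over 7 cells = 3275  → 59.6293
row 7: Σ corner-gray over 7 cells = 3787  → 68.9515
row 8: Σ corner-gray over 7 cells = 3672  → 66.8576
row 9: Σ corner-gray over 7 cells = 2981  → 54.2763
row 10: Σ corner-gray over 7 cells = 3512  → 63.9444
Σ rows: total corner-gray = 37993  → 691.7544 mm³

691.754


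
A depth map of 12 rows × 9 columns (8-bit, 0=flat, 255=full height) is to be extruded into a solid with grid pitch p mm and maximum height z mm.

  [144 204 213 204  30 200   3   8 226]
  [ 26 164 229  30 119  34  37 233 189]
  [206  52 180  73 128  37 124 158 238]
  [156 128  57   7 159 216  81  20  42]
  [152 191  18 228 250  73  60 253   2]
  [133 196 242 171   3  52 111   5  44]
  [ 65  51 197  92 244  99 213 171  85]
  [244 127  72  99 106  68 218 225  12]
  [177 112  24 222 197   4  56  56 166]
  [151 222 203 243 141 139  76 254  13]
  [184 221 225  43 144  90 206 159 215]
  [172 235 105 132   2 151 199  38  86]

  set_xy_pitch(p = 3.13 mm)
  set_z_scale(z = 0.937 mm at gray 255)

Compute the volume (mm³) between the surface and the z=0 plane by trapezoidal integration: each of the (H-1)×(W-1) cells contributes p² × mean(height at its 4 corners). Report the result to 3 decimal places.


height_mm = gray/255 × 0.937; cell vol = 3.13² × mean(4 corners)
unit = 3.13² × 0.937 / (4×255) = 0.0089997 mm³ per gray-sum
row 0: Σ corner-gray over 8 cells = 4001  → 36.0078
row 1: Σ corner-gray over 8 cells = 3855  → 34.6938
row 2: Σ corner-gray over 8 cells = 3482  → 31.3370
row 3: Σ corner-gray over 8 cells = 3834  → 34.5049
row 4: Σ corner-gray over 8 cells = 4037  → 36.3318
row 5: Σ corner-gray over 8 cells = 4021  → 36.1878
row 6: Σ corner-gray over 8 cells = 4370  → 39.3287
row 7: Σ corner-gray over 8 cells = 3771  → 33.9379
row 8: Σ corner-gray over 8 cells = 4405  → 39.6437
row 9: Σ corner-gray over 8 cells = 5295  → 47.6534
row 10: Σ corner-gray over 8 cells = 4557  → 41.0116
Σ rows: total corner-gray = 45628  → 410.6384 mm³

410.638


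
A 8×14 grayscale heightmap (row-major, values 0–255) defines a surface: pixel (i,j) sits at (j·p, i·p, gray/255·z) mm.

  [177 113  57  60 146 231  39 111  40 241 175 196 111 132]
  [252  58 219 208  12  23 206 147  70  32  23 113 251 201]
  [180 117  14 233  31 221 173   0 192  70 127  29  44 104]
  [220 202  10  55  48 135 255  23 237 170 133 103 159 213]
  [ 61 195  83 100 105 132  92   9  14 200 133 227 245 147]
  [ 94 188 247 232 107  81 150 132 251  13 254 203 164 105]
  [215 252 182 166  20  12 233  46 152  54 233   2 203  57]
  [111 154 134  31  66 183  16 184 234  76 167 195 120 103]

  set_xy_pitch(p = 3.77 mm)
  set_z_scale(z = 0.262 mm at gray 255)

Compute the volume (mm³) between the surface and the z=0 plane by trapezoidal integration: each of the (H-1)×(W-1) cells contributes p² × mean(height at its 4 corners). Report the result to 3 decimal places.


height_mm = gray/255 × 0.262; cell vol = 3.77² × mean(4 corners)
unit = 3.77² × 0.262 / (4×255) = 0.00365076 mm³ per gray-sum
row 0: Σ corner-gray over 13 cells = 6526  → 23.8249
row 1: Σ corner-gray over 13 cells = 5963  → 21.7695
row 2: Σ corner-gray over 13 cells = 6279  → 22.9232
row 3: Σ corner-gray over 13 cells = 6771  → 24.7193
row 4: Σ corner-gray over 13 cells = 7521  → 27.4574
row 5: Σ corner-gray over 13 cells = 7625  → 27.8371
row 6: Σ corner-gray over 13 cells = 6716  → 24.5185
Σ rows: total corner-gray = 47401  → 173.0499 mm³

173.050


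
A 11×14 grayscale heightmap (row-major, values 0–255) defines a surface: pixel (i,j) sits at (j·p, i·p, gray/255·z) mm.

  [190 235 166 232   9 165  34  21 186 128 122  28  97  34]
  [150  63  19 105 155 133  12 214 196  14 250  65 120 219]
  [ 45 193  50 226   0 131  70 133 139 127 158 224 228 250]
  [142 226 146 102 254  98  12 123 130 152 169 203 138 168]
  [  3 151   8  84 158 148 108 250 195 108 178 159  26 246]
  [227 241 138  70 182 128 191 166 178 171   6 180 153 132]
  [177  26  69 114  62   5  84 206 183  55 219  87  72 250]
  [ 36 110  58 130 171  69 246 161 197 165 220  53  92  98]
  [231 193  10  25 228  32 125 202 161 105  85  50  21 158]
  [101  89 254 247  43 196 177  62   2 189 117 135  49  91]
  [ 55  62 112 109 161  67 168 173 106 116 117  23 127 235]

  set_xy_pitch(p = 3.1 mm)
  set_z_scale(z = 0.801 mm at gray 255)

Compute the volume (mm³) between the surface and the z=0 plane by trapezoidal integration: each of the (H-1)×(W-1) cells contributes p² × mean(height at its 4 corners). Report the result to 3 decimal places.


height_mm = gray/255 × 0.801; cell vol = 3.1² × mean(4 corners)
unit = 3.1² × 0.801 / (4×255) = 0.00754668 mm³ per gray-sum
row 0: Σ corner-gray over 13 cells = 6131  → 46.2687
row 1: Σ corner-gray over 13 cells = 6714  → 50.6684
row 2: Σ corner-gray over 13 cells = 7469  → 56.3661
row 3: Σ corner-gray over 13 cells = 7211  → 54.4191
row 4: Σ corner-gray over 13 cells = 7362  → 55.5586
row 5: Σ corner-gray over 13 cells = 6758  → 51.0004
row 6: Σ corner-gray over 13 cells = 6269  → 47.3101
row 7: Σ corner-gray over 13 cells = 6341  → 47.8535
row 8: Σ corner-gray over 13 cells = 6175  → 46.6007
row 9: Σ corner-gray over 13 cells = 6284  → 47.4233
Σ rows: total corner-gray = 66714  → 503.4690 mm³

503.469


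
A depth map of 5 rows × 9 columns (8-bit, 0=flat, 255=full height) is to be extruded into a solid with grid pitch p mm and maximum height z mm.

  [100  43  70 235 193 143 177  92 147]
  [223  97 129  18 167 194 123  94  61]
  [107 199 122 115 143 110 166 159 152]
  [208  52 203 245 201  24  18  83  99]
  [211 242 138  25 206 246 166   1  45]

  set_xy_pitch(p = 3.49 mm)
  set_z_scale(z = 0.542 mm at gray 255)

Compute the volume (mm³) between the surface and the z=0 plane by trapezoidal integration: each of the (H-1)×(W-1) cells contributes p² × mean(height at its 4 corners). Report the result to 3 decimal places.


height_mm = gray/255 × 0.542; cell vol = 3.49² × mean(4 corners)
unit = 3.49² × 0.542 / (4×255) = 0.00647217 mm³ per gray-sum
row 0: Σ corner-gray over 8 cells = 4081  → 26.4129
row 1: Σ corner-gray over 8 cells = 4215  → 27.2802
row 2: Σ corner-gray over 8 cells = 4246  → 27.4808
row 3: Σ corner-gray over 8 cells = 4263  → 27.5909
Σ rows: total corner-gray = 16805  → 108.7648 mm³

108.765


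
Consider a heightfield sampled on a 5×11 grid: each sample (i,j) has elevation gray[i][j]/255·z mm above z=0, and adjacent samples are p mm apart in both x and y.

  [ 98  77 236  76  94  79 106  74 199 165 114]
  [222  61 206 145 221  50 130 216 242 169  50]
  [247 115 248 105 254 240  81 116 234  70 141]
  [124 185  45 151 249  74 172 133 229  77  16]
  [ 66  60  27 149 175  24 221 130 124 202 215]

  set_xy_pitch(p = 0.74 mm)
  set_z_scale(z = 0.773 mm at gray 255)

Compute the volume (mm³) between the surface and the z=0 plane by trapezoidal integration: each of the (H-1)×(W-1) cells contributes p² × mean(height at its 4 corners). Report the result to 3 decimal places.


9.711

height_mm = gray/255 × 0.773; cell vol = 0.74² × mean(4 corners)
unit = 0.74² × 0.773 / (4×255) = 0.000414995 mm³ per gray-sum
row 0: Σ corner-gray over 10 cells = 5576  → 2.3140
row 1: Σ corner-gray over 10 cells = 6466  → 2.6834
row 2: Σ corner-gray over 10 cells = 6084  → 2.5248
row 3: Σ corner-gray over 10 cells = 5275  → 2.1891
Σ rows: total corner-gray = 23401  → 9.7113 mm³


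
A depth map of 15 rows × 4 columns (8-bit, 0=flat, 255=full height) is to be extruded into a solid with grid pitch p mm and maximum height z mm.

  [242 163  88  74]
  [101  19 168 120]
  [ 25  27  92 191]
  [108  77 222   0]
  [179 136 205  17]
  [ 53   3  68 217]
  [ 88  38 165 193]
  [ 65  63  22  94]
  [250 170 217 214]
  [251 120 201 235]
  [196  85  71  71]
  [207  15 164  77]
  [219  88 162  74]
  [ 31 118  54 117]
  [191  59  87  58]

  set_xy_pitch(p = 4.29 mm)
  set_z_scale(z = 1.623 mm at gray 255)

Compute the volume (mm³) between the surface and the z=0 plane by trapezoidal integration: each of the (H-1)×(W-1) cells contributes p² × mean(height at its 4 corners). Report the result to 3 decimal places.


height_mm = gray/255 × 1.623; cell vol = 4.29² × mean(4 corners)
unit = 4.29² × 1.623 / (4×255) = 0.0292842 mm³ per gray-sum
row 0: Σ corner-gray over 3 cells = 1413  → 41.3785
row 1: Σ corner-gray over 3 cells = 1049  → 30.7191
row 2: Σ corner-gray over 3 cells = 1160  → 33.9696
row 3: Σ corner-gray over 3 cells = 1584  → 46.3861
row 4: Σ corner-gray over 3 cells = 1290  → 37.7766
row 5: Σ corner-gray over 3 cells = 1099  → 32.1833
row 6: Σ corner-gray over 3 cells = 1016  → 29.7527
row 7: Σ corner-gray over 3 cells = 1567  → 45.8883
row 8: Σ corner-gray over 3 cells = 2366  → 69.2863
row 9: Σ corner-gray over 3 cells = 1707  → 49.9881
row 10: Σ corner-gray over 3 cells = 1221  → 35.7560
row 11: Σ corner-gray over 3 cells = 1435  → 42.0228
row 12: Σ corner-gray over 3 cells = 1285  → 37.6302
row 13: Σ corner-gray over 3 cells = 1033  → 30.2505
Σ rows: total corner-gray = 19225  → 562.9882 mm³

562.988


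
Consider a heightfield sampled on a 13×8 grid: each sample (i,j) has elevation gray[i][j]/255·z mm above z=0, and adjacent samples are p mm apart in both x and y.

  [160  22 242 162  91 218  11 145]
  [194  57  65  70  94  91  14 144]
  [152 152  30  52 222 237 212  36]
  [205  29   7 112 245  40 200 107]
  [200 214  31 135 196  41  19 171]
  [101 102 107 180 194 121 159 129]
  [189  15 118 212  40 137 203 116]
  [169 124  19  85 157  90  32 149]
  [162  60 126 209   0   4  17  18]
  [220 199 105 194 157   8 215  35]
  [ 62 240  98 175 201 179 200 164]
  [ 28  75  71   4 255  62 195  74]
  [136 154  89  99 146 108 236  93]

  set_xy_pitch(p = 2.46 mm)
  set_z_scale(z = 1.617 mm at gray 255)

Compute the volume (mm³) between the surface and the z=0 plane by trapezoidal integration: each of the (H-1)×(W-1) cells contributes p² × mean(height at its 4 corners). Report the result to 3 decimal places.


385.431

height_mm = gray/255 × 1.617; cell vol = 2.46² × mean(4 corners)
unit = 2.46² × 1.617 / (4×255) = 0.00959357 mm³ per gray-sum
row 0: Σ corner-gray over 7 cells = 2917  → 27.9844
row 1: Σ corner-gray over 7 cells = 3118  → 29.9127
row 2: Σ corner-gray over 7 cells = 3576  → 34.3066
row 3: Σ corner-gray over 7 cells = 3221  → 30.9009
row 4: Σ corner-gray over 7 cells = 3599  → 34.5272
row 5: Σ corner-gray over 7 cells = 3711  → 35.6017
row 6: Σ corner-gray over 7 cells = 3087  → 29.6153
row 7: Σ corner-gray over 7 cells = 2344  → 22.4873
row 8: Σ corner-gray over 7 cells = 3023  → 29.0013
row 9: Σ corner-gray over 7 cells = 4423  → 42.4323
row 10: Σ corner-gray over 7 cells = 3838  → 36.8201
row 11: Σ corner-gray over 7 cells = 3319  → 31.8410
Σ rows: total corner-gray = 40176  → 385.4311 mm³


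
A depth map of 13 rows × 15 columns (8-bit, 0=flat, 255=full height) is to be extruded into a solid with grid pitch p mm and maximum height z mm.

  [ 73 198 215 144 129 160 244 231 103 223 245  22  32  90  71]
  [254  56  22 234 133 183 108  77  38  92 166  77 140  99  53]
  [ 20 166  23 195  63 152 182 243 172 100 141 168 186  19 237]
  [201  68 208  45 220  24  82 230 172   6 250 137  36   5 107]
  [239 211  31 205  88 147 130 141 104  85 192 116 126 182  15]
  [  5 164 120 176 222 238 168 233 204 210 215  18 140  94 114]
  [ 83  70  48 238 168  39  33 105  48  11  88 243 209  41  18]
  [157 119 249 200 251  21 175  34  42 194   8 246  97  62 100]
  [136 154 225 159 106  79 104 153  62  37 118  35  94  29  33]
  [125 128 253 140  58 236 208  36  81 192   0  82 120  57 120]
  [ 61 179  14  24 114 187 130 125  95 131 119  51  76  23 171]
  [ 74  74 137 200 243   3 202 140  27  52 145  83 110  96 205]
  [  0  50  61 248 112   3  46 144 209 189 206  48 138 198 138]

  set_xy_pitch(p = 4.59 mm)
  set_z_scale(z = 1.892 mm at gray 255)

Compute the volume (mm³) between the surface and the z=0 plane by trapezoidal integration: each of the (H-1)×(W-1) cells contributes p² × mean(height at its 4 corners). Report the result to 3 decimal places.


height_mm = gray/255 × 1.892; cell vol = 4.59² × mean(4 corners)
unit = 4.59² × 1.892 / (4×255) = 0.0390793 mm³ per gray-sum
row 0: Σ corner-gray over 14 cells = 7373  → 288.1314
row 1: Σ corner-gray over 14 cells = 7034  → 274.8835
row 2: Σ corner-gray over 14 cells = 7151  → 279.4558
row 3: Σ corner-gray over 14 cells = 7044  → 275.2743
row 4: Σ corner-gray over 14 cells = 8293  → 324.0843
row 5: Σ corner-gray over 14 cells = 7306  → 285.5131
row 6: Σ corner-gray over 14 cells = 6436  → 251.5141
row 7: Σ corner-gray over 14 cells = 6532  → 255.2657
row 8: Σ corner-gray over 14 cells = 6306  → 246.4338
row 9: Σ corner-gray over 14 cells = 6195  → 242.0960
row 10: Σ corner-gray over 14 cells = 6071  → 237.2502
row 11: Σ corner-gray over 14 cells = 6745  → 263.5896
Σ rows: total corner-gray = 82486  → 3223.4918 mm³

3223.492


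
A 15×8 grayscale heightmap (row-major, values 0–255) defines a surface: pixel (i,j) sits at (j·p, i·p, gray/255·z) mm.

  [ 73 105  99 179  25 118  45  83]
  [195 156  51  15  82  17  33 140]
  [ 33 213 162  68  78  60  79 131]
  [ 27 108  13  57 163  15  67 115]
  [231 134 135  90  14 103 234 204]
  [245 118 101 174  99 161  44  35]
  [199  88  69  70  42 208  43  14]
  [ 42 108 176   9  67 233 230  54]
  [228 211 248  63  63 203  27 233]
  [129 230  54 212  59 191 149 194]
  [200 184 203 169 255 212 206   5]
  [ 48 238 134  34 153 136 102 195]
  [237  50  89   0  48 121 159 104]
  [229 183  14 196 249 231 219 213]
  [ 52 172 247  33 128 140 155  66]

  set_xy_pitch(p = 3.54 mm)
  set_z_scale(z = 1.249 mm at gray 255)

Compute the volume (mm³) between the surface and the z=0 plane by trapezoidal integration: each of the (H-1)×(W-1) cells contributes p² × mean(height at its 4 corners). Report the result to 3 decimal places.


height_mm = gray/255 × 1.249; cell vol = 3.54² × mean(4 corners)
unit = 3.54² × 1.249 / (4×255) = 0.0153451 mm³ per gray-sum
row 0: Σ corner-gray over 7 cells = 2341  → 35.9228
row 1: Σ corner-gray over 7 cells = 2527  → 38.7770
row 2: Σ corner-gray over 7 cells = 2472  → 37.9330
row 3: Σ corner-gray over 7 cells = 2843  → 43.6260
row 4: Σ corner-gray over 7 cells = 3529  → 54.1527
row 5: Σ corner-gray over 7 cells = 2927  → 44.9150
row 6: Σ corner-gray over 7 cells = 2995  → 45.9585
row 7: Σ corner-gray over 7 cells = 3833  → 58.8176
row 8: Σ corner-gray over 7 cells = 4204  → 64.5107
row 9: Σ corner-gray over 7 cells = 4776  → 73.2880
row 10: Σ corner-gray over 7 cells = 4500  → 69.0528
row 11: Σ corner-gray over 7 cells = 3112  → 47.7538
row 12: Σ corner-gray over 7 cells = 3901  → 59.8611
row 13: Σ corner-gray over 7 cells = 4494  → 68.9607
Σ rows: total corner-gray = 48454  → 743.5299 mm³

743.530


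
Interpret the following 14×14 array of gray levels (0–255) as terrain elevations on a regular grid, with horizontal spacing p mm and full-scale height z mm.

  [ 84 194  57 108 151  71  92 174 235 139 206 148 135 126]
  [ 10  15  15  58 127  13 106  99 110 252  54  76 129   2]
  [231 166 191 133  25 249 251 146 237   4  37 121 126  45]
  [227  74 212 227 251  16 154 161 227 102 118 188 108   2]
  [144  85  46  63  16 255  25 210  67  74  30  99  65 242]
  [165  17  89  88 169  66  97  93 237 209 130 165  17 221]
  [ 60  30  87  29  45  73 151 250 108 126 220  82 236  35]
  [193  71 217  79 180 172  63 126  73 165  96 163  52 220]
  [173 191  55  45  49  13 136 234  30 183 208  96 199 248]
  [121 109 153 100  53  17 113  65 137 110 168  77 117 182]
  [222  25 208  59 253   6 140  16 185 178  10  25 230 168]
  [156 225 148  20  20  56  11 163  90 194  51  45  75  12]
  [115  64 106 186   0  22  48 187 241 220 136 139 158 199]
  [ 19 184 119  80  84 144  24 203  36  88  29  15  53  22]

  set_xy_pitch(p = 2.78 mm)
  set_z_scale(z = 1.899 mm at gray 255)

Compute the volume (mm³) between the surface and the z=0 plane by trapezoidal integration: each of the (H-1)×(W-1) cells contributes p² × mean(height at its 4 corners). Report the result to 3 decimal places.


1129.537

height_mm = gray/255 × 1.899; cell vol = 2.78² × mean(4 corners)
unit = 2.78² × 1.899 / (4×255) = 0.0143885 mm³ per gray-sum
row 0: Σ corner-gray over 13 cells = 5750  → 82.7337
row 1: Σ corner-gray over 13 cells = 5768  → 82.9927
row 2: Σ corner-gray over 13 cells = 7553  → 108.6761
row 3: Σ corner-gray over 13 cells = 6361  → 91.5250
row 4: Σ corner-gray over 13 cells = 5596  → 80.5178
row 5: Σ corner-gray over 13 cells = 6109  → 87.8991
row 6: Σ corner-gray over 13 cells = 6296  → 90.5898
row 7: Σ corner-gray over 13 cells = 6626  → 95.3380
row 8: Σ corner-gray over 13 cells = 6040  → 86.9063
row 9: Σ corner-gray over 13 cells = 5801  → 83.4675
row 10: Σ corner-gray over 13 cells = 5424  → 78.0430
row 11: Σ corner-gray over 13 cells = 5692  → 81.8991
row 12: Σ corner-gray over 13 cells = 5487  → 78.9495
Σ rows: total corner-gray = 78503  → 1129.5375 mm³


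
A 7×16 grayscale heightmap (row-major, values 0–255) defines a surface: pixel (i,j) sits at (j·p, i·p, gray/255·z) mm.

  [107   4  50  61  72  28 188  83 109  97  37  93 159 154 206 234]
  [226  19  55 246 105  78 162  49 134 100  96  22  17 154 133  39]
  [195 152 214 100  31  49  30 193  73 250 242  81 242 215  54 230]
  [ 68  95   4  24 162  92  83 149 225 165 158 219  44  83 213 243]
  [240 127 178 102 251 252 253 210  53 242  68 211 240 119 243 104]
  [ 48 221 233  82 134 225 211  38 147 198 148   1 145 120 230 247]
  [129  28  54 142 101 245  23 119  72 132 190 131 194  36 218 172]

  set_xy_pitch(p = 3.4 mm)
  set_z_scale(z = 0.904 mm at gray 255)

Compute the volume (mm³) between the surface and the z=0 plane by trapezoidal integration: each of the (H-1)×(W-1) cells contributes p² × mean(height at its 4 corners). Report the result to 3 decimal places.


499.460

height_mm = gray/255 × 0.904; cell vol = 3.4² × mean(4 corners)
unit = 3.4² × 0.904 / (4×255) = 0.0102453 mm³ per gray-sum
row 0: Σ corner-gray over 15 cells = 6028  → 61.7589
row 1: Σ corner-gray over 15 cells = 7282  → 74.6065
row 2: Σ corner-gray over 15 cells = 8020  → 82.1676
row 3: Σ corner-gray over 15 cells = 9185  → 94.1034
row 4: Σ corner-gray over 15 cells = 10003  → 102.4841
row 5: Σ corner-gray over 15 cells = 8232  → 84.3396
Σ rows: total corner-gray = 48750  → 499.4600 mm³


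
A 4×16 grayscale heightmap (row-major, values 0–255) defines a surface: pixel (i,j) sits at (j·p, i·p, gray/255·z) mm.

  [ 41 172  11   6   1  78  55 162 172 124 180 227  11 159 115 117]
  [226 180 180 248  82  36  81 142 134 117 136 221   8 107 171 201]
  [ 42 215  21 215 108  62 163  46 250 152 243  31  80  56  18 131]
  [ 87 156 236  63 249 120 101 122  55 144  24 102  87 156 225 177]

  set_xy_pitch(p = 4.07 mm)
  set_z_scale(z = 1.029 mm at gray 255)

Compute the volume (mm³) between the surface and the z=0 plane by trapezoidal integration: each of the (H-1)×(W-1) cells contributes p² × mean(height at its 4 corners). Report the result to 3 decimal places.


371.988

height_mm = gray/255 × 1.029; cell vol = 4.07² × mean(4 corners)
unit = 4.07² × 1.029 / (4×255) = 0.0167111 mm³ per gray-sum
row 0: Σ corner-gray over 15 cells = 7217  → 120.6037
row 1: Σ corner-gray over 15 cells = 7606  → 127.1043
row 2: Σ corner-gray over 15 cells = 7437  → 124.2802
Σ rows: total corner-gray = 22260  → 371.9882 mm³


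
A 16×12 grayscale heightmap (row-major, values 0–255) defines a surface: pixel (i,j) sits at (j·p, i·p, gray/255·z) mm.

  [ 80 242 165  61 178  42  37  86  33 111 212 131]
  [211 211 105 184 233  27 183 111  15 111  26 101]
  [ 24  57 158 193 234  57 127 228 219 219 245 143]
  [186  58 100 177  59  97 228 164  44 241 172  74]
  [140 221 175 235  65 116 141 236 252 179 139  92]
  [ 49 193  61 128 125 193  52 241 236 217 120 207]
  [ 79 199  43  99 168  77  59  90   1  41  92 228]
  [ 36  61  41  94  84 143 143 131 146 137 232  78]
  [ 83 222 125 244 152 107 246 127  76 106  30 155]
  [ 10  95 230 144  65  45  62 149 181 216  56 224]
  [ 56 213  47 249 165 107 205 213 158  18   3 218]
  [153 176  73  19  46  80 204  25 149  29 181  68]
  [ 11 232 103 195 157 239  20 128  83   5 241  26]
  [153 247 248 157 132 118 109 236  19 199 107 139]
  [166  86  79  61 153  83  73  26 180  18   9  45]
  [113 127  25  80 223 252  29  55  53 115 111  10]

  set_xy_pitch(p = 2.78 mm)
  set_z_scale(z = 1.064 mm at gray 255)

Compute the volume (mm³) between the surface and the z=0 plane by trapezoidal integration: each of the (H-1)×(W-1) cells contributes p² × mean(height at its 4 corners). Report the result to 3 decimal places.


height_mm = gray/255 × 1.064; cell vol = 2.78² × mean(4 corners)
unit = 2.78² × 1.064 / (4×255) = 0.00806178 mm³ per gray-sum
row 0: Σ corner-gray over 11 cells = 5269  → 42.4775
row 1: Σ corner-gray over 11 cells = 6365  → 51.3132
row 2: Σ corner-gray over 11 cells = 6581  → 53.0546
row 3: Σ corner-gray over 11 cells = 6690  → 53.9333
row 4: Σ corner-gray over 11 cells = 7138  → 57.5450
row 5: Σ corner-gray over 11 cells = 5433  → 43.7997
row 6: Σ corner-gray over 11 cells = 4583  → 36.9471
row 7: Σ corner-gray over 11 cells = 5646  → 45.5168
row 8: Σ corner-gray over 11 cells = 5828  → 46.9841
row 9: Σ corner-gray over 11 cells = 5750  → 46.3552
row 10: Σ corner-gray over 11 cells = 5215  → 42.0422
row 11: Σ corner-gray over 11 cells = 5028  → 40.5346
row 12: Σ corner-gray over 11 cells = 6279  → 50.6199
row 13: Σ corner-gray over 11 cells = 5183  → 41.7842
row 14: Σ corner-gray over 11 cells = 4010  → 32.3277
Σ rows: total corner-gray = 84998  → 685.2353 mm³

685.235


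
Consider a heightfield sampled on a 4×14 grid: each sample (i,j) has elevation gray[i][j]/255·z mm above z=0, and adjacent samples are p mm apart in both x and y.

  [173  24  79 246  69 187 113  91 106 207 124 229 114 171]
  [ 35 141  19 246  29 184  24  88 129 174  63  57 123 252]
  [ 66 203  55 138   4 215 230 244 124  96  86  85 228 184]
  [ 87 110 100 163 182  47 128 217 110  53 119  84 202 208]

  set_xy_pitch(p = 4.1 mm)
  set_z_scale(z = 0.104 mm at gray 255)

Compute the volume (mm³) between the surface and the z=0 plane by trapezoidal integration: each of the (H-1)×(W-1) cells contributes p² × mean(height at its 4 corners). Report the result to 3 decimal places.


34.041

height_mm = gray/255 × 0.104; cell vol = 4.1² × mean(4 corners)
unit = 4.1² × 0.104 / (4×255) = 0.00171396 mm³ per gray-sum
row 0: Σ corner-gray over 13 cells = 6363  → 10.9059
row 1: Σ corner-gray over 13 cells = 6507  → 11.1527
row 2: Σ corner-gray over 13 cells = 6991  → 11.9823
Σ rows: total corner-gray = 19861  → 34.0410 mm³


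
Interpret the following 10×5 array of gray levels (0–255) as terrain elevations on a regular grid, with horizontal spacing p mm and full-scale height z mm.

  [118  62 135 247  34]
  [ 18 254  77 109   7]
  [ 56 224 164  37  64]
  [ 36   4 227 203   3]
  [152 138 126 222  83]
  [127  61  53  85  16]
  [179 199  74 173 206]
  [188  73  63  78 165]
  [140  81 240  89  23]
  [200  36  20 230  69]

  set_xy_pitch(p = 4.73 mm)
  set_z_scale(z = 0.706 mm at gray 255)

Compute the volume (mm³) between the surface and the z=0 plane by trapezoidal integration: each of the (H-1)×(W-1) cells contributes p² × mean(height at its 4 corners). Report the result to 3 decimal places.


height_mm = gray/255 × 0.706; cell vol = 4.73² × mean(4 corners)
unit = 4.73² × 0.706 / (4×255) = 0.0154856 mm³ per gray-sum
row 0: Σ corner-gray over 4 cells = 1945  → 30.1194
row 1: Σ corner-gray over 4 cells = 1875  → 29.0354
row 2: Σ corner-gray over 4 cells = 1877  → 29.0664
row 3: Σ corner-gray over 4 cells = 2114  → 32.7365
row 4: Σ corner-gray over 4 cells = 1748  → 27.0688
row 5: Σ corner-gray over 4 cells = 1818  → 28.1527
row 6: Σ corner-gray over 4 cells = 2058  → 31.8693
row 7: Σ corner-gray over 4 cells = 1764  → 27.3165
row 8: Σ corner-gray over 4 cells = 1824  → 28.2457
Σ rows: total corner-gray = 17023  → 263.6106 mm³

263.611


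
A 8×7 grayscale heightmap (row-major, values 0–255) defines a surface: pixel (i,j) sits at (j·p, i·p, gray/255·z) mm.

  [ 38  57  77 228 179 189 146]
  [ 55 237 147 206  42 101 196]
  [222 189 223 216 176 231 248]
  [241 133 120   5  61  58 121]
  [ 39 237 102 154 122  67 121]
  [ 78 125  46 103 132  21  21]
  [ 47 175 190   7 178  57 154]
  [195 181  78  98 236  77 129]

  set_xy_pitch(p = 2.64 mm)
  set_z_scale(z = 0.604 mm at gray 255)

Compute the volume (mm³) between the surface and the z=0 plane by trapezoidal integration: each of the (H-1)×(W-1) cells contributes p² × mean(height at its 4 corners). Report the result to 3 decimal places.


height_mm = gray/255 × 0.604; cell vol = 2.64² × mean(4 corners)
unit = 2.64² × 0.604 / (4×255) = 0.0041271 mm³ per gray-sum
row 0: Σ corner-gray over 6 cells = 3361  → 13.8712
row 1: Σ corner-gray over 6 cells = 4257  → 17.5690
row 2: Σ corner-gray over 6 cells = 3656  → 15.0887
row 3: Σ corner-gray over 6 cells = 2640  → 10.8955
row 4: Σ corner-gray over 6 cells = 2477  → 10.2228
row 5: Σ corner-gray over 6 cells = 2368  → 9.7730
row 6: Σ corner-gray over 6 cells = 3079  → 12.7073
Σ rows: total corner-gray = 21838  → 90.1275 mm³

90.128


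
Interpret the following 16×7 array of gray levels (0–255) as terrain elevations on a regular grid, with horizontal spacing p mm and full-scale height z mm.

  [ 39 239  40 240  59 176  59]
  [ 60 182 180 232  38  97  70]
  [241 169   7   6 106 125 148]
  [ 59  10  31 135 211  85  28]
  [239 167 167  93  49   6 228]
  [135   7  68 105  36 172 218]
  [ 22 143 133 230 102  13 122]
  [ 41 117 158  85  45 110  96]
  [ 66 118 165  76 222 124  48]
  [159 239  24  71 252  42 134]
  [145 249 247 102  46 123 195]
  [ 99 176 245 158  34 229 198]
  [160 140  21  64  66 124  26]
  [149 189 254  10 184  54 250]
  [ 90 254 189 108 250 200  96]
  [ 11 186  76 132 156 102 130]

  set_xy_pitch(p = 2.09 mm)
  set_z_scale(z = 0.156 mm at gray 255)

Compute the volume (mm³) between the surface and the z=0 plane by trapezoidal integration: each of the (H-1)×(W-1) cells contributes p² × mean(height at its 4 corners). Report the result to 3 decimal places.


29.910

height_mm = gray/255 × 0.156; cell vol = 2.09² × mean(4 corners)
unit = 2.09² × 0.156 / (4×255) = 0.000668062 mm³ per gray-sum
row 0: Σ corner-gray over 6 cells = 3194  → 2.1338
row 1: Σ corner-gray over 6 cells = 2803  → 1.8726
row 2: Σ corner-gray over 6 cells = 2246  → 1.5005
row 3: Σ corner-gray over 6 cells = 2462  → 1.6448
row 4: Σ corner-gray over 6 cells = 2560  → 1.7102
row 5: Σ corner-gray over 6 cells = 2515  → 1.6802
row 6: Σ corner-gray over 6 cells = 2553  → 1.7056
row 7: Σ corner-gray over 6 cells = 2691  → 1.7978
row 8: Σ corner-gray over 6 cells = 3073  → 2.0530
row 9: Σ corner-gray over 6 cells = 3423  → 2.2868
row 10: Σ corner-gray over 6 cells = 3855  → 2.5754
row 11: Σ corner-gray over 6 cells = 2997  → 2.0022
row 12: Σ corner-gray over 6 cells = 2797  → 1.8686
row 13: Σ corner-gray over 6 cells = 3969  → 2.6515
row 14: Σ corner-gray over 6 cells = 3633  → 2.4271
Σ rows: total corner-gray = 44771  → 29.9098 mm³


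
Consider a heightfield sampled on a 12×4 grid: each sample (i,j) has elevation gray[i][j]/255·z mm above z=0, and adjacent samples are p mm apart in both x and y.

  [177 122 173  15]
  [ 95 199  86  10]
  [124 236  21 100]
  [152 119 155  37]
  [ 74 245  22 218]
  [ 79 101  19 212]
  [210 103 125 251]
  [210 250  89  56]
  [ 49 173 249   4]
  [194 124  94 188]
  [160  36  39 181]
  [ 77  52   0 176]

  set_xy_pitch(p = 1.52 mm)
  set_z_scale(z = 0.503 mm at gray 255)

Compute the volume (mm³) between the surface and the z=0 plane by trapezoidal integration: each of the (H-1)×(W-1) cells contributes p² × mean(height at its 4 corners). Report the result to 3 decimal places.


height_mm = gray/255 × 0.503; cell vol = 1.52² × mean(4 corners)
unit = 1.52² × 0.503 / (4×255) = 0.00113934 mm³ per gray-sum
row 0: Σ corner-gray over 3 cells = 1457  → 1.6600
row 1: Σ corner-gray over 3 cells = 1413  → 1.6099
row 2: Σ corner-gray over 3 cells = 1475  → 1.6805
row 3: Σ corner-gray over 3 cells = 1563  → 1.7808
row 4: Σ corner-gray over 3 cells = 1357  → 1.5461
row 5: Σ corner-gray over 3 cells = 1448  → 1.6498
row 6: Σ corner-gray over 3 cells = 1861  → 2.1203
row 7: Σ corner-gray over 3 cells = 1841  → 2.0975
row 8: Σ corner-gray over 3 cells = 1715  → 1.9540
row 9: Σ corner-gray over 3 cells = 1309  → 1.4914
row 10: Σ corner-gray over 3 cells = 848  → 0.9662
Σ rows: total corner-gray = 16287  → 18.5565 mm³

18.557


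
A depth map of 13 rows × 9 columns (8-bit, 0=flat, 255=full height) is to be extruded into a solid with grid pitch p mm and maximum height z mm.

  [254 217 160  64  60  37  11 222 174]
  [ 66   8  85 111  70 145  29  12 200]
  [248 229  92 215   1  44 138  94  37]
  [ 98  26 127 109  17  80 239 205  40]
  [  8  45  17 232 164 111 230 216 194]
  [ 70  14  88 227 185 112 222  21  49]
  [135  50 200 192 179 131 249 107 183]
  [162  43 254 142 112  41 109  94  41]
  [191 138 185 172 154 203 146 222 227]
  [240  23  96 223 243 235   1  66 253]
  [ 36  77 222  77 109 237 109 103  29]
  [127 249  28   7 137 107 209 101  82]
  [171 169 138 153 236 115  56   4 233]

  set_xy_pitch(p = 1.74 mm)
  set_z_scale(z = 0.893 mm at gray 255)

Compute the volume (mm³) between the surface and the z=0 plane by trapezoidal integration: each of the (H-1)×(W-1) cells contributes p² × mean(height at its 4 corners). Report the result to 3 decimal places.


128.598

height_mm = gray/255 × 0.893; cell vol = 1.74² × mean(4 corners)
unit = 1.74² × 0.893 / (4×255) = 0.00265063 mm³ per gray-sum
row 0: Σ corner-gray over 8 cells = 3156  → 8.3654
row 1: Σ corner-gray over 8 cells = 3097  → 8.2090
row 2: Σ corner-gray over 8 cells = 3655  → 9.6881
row 3: Σ corner-gray over 8 cells = 3976  → 10.5389
row 4: Σ corner-gray over 8 cells = 4089  → 10.8384
row 5: Σ corner-gray over 8 cells = 4391  → 11.6389
row 6: Σ corner-gray over 8 cells = 4327  → 11.4693
row 7: Σ corner-gray over 8 cells = 4651  → 12.3281
row 8: Σ corner-gray over 8 cells = 5125  → 13.5845
row 9: Σ corner-gray over 8 cells = 4200  → 11.1327
row 10: Σ corner-gray over 8 cells = 3818  → 10.1201
row 11: Σ corner-gray over 8 cells = 4031  → 10.6847
Σ rows: total corner-gray = 48516  → 128.5982 mm³


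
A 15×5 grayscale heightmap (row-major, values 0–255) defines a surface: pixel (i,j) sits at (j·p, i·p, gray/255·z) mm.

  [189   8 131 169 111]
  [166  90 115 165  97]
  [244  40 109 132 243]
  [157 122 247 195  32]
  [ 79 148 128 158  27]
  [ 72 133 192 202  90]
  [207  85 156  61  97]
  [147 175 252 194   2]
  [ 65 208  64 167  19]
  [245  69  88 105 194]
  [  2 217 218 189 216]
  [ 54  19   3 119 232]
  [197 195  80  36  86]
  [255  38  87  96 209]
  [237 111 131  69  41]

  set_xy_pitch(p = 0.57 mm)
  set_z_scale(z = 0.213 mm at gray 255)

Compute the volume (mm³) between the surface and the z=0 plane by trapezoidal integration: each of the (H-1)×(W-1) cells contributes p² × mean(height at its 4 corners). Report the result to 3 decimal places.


height_mm = gray/255 × 0.213; cell vol = 0.57² × mean(4 corners)
unit = 0.57² × 0.213 / (4×255) = 6.78468e-05 mm³ per gray-sum
row 0: Σ corner-gray over 4 cells = 1919  → 0.1302
row 1: Σ corner-gray over 4 cells = 2052  → 0.1392
row 2: Σ corner-gray over 4 cells = 2366  → 0.1605
row 3: Σ corner-gray over 4 cells = 2291  → 0.1554
row 4: Σ corner-gray over 4 cells = 2190  → 0.1486
row 5: Σ corner-gray over 4 cells = 2124  → 0.1441
row 6: Σ corner-gray over 4 cells = 2299  → 0.1560
row 7: Σ corner-gray over 4 cells = 2353  → 0.1596
row 8: Σ corner-gray over 4 cells = 1925  → 0.1306
row 9: Σ corner-gray over 4 cells = 2429  → 0.1648
row 10: Σ corner-gray over 4 cells = 2034  → 0.1380
row 11: Σ corner-gray over 4 cells = 1473  → 0.0999
row 12: Σ corner-gray over 4 cells = 1811  → 0.1229
row 13: Σ corner-gray over 4 cells = 1806  → 0.1225
Σ rows: total corner-gray = 29072  → 1.9724 mm³

1.972
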